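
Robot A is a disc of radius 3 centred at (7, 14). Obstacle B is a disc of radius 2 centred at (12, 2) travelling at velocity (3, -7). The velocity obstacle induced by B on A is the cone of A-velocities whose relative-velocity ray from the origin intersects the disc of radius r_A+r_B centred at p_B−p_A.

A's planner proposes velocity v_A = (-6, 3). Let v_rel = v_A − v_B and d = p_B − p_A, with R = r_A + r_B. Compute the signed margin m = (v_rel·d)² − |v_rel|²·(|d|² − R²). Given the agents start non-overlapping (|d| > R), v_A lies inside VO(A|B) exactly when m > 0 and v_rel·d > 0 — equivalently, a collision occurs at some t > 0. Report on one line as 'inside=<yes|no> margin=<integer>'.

d = (5, -12),  |d|² = 169;  R = 3+2 = 5,  c = 169−5² = 144
v_rel = (-9, 10),  |v_rel|² = 181;  v_rel·d = (-9)·(5) + (10)·(-12) = -165
181·t² + 330·t + 144 = 0  ⇒  m = (-165)² − 181·144 = 1161
m = 1161 > 0,  v_rel·d = -165 < 0  ⇒  outside

inside=no margin=1161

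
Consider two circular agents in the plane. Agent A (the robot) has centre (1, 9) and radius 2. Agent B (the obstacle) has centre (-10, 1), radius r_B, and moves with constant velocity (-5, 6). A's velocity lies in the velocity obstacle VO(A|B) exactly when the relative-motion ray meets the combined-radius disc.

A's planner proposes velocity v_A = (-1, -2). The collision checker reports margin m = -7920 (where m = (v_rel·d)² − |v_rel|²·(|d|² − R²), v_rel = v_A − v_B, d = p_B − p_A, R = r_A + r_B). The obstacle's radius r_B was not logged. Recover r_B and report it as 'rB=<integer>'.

m = -7920
d = (-11, -8);  v_rel = (4, -8),  |v_rel|² = 80
v_rel×d = (4)·(-8) − (-8)·(-11) = -120
since m = R²·80 − (-120)²:  R² = (14400 + -7920) / 80 = 81
R = √81 = 9  ⇒  r_B = 9 − 2 = 7

rB=7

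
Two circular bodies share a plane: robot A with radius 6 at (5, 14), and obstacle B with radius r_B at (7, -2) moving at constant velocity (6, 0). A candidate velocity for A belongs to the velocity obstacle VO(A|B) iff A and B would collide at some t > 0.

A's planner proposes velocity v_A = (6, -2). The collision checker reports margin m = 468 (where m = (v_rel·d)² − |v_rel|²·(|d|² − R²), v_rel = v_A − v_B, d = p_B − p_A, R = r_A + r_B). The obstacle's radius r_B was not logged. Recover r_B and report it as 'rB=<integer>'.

m = 468
d = (2, -16);  v_rel = (0, -2),  |v_rel|² = 4
v_rel×d = (0)·(-16) − (-2)·(2) = 4
since m = R²·4 − 4²:  R² = (16 + 468) / 4 = 121
R = √121 = 11  ⇒  r_B = 11 − 6 = 5

rB=5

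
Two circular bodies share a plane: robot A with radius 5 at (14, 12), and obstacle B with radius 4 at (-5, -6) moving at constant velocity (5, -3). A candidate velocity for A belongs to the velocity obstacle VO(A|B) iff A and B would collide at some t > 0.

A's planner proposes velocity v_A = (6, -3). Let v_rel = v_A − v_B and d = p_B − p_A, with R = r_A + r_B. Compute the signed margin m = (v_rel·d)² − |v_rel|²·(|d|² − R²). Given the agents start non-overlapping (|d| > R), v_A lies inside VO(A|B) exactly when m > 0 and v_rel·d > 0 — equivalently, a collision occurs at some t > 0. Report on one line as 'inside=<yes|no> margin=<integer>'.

d = (-19, -18),  |d|² = 685;  R = 5+4 = 9,  c = 685−9² = 604
v_rel = (1, 0),  |v_rel|² = 1;  v_rel·d = (1)·(-19) + (0)·(-18) = -19
1·t² + 38·t + 604 = 0  ⇒  m = (-19)² − 1·604 = -243
m = -243 < 0,  v_rel·d = -19 < 0  ⇒  outside

inside=no margin=-243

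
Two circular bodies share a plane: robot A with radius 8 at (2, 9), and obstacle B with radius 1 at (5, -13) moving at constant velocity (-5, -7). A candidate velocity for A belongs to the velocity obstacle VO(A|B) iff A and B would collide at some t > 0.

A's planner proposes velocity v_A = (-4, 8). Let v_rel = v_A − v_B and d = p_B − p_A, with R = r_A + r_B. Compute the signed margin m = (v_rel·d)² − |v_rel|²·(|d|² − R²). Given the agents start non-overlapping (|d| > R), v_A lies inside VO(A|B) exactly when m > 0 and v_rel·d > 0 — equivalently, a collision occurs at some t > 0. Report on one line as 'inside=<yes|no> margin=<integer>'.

d = (3, -22),  |d|² = 493;  R = 8+1 = 9,  c = 493−9² = 412
v_rel = (1, 15),  |v_rel|² = 226;  v_rel·d = (1)·(3) + (15)·(-22) = -327
226·t² + 654·t + 412 = 0  ⇒  m = (-327)² − 226·412 = 13817
m = 13817 > 0,  v_rel·d = -327 < 0  ⇒  outside

inside=no margin=13817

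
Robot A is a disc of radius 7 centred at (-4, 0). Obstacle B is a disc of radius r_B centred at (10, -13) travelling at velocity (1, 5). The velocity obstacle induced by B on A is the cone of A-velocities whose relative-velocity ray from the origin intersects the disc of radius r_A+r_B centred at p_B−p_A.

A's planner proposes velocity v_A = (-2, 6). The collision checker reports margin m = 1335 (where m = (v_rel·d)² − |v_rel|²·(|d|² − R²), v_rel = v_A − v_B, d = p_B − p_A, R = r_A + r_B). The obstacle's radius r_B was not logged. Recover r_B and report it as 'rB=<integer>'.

m = 1335
d = (14, -13);  v_rel = (-3, 1),  |v_rel|² = 10
v_rel×d = (-3)·(-13) − (1)·(14) = 25
since m = R²·10 − 25²:  R² = (625 + 1335) / 10 = 196
R = √196 = 14  ⇒  r_B = 14 − 7 = 7

rB=7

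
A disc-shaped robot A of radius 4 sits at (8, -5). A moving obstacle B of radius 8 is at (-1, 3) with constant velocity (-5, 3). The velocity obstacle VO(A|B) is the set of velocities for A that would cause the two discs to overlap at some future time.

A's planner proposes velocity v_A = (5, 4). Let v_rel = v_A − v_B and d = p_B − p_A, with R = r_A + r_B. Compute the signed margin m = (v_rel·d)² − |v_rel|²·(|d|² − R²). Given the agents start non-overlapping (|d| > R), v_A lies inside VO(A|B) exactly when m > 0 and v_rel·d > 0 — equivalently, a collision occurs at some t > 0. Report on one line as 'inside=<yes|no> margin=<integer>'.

d = (-9, 8),  |d|² = 145;  R = 4+8 = 12,  c = 145−12² = 1
v_rel = (10, 1),  |v_rel|² = 101;  v_rel·d = (10)·(-9) + (1)·(8) = -82
101·t² + 164·t + 1 = 0  ⇒  m = (-82)² − 101·1 = 6623
m = 6623 > 0,  v_rel·d = -82 < 0  ⇒  outside

inside=no margin=6623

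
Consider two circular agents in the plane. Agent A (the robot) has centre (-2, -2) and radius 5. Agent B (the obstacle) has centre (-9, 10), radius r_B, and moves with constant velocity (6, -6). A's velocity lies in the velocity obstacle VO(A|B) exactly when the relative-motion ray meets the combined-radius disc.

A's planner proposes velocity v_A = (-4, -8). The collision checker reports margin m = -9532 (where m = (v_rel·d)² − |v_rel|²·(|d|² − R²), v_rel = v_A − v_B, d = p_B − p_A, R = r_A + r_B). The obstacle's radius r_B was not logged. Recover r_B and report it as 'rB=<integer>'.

m = -9532
d = (-7, 12);  v_rel = (-10, -2),  |v_rel|² = 104
v_rel×d = (-10)·(12) − (-2)·(-7) = -134
since m = R²·104 − (-134)²:  R² = (17956 + -9532) / 104 = 81
R = √81 = 9  ⇒  r_B = 9 − 5 = 4

rB=4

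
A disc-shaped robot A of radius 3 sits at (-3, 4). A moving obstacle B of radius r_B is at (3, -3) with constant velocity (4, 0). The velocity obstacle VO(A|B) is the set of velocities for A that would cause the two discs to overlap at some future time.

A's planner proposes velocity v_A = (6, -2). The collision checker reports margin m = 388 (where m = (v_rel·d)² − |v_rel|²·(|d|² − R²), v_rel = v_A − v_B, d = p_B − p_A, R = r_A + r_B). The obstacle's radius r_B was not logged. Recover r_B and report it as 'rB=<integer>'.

m = 388
d = (6, -7);  v_rel = (2, -2),  |v_rel|² = 8
v_rel×d = (2)·(-7) − (-2)·(6) = -2
since m = R²·8 − (-2)²:  R² = (4 + 388) / 8 = 49
R = √49 = 7  ⇒  r_B = 7 − 3 = 4

rB=4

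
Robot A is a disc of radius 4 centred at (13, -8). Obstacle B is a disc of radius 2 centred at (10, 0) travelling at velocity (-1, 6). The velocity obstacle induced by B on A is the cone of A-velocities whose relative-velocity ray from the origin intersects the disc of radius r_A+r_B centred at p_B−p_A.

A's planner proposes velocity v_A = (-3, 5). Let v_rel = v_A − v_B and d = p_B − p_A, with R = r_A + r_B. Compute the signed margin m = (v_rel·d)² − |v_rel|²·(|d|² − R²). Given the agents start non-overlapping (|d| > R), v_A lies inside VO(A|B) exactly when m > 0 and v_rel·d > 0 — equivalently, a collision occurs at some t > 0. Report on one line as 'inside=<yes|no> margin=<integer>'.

d = (-3, 8),  |d|² = 73;  R = 4+2 = 6,  c = 73−6² = 37
v_rel = (-2, -1),  |v_rel|² = 5;  v_rel·d = (-2)·(-3) + (-1)·(8) = -2
5·t² + 4·t + 37 = 0  ⇒  m = (-2)² − 5·37 = -181
m = -181 < 0,  v_rel·d = -2 < 0  ⇒  outside

inside=no margin=-181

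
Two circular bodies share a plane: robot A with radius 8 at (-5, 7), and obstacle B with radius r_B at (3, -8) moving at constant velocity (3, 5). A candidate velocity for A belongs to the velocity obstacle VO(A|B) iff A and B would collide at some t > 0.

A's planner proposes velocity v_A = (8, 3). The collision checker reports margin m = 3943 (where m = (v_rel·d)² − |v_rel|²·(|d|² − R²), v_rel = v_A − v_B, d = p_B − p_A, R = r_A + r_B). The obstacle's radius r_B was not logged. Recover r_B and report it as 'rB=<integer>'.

m = 3943
d = (8, -15);  v_rel = (5, -2),  |v_rel|² = 29
v_rel×d = (5)·(-15) − (-2)·(8) = -59
since m = R²·29 − (-59)²:  R² = (3481 + 3943) / 29 = 256
R = √256 = 16  ⇒  r_B = 16 − 8 = 8

rB=8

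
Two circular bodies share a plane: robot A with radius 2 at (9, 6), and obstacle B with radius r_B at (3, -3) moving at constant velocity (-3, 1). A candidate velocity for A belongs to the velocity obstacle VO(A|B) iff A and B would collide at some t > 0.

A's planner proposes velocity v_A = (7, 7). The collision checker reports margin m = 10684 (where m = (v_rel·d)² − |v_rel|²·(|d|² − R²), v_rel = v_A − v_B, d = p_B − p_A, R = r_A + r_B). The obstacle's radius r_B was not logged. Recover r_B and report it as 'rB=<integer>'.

m = 10684
d = (-6, -9);  v_rel = (10, 6),  |v_rel|² = 136
v_rel×d = (10)·(-9) − (6)·(-6) = -54
since m = R²·136 − (-54)²:  R² = (2916 + 10684) / 136 = 100
R = √100 = 10  ⇒  r_B = 10 − 2 = 8

rB=8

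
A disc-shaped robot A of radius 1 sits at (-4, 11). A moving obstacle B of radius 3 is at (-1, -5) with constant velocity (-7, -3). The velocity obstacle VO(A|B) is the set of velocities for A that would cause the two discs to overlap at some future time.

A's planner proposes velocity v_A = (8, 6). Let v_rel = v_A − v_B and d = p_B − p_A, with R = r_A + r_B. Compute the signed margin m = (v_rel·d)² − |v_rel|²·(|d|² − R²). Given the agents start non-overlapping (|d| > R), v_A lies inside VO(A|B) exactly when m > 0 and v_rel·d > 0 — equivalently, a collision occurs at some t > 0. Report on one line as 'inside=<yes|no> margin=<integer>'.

d = (3, -16),  |d|² = 265;  R = 1+3 = 4,  c = 265−4² = 249
v_rel = (15, 9),  |v_rel|² = 306;  v_rel·d = (15)·(3) + (9)·(-16) = -99
306·t² + 198·t + 249 = 0  ⇒  m = (-99)² − 306·249 = -66393
m = -66393 < 0,  v_rel·d = -99 < 0  ⇒  outside

inside=no margin=-66393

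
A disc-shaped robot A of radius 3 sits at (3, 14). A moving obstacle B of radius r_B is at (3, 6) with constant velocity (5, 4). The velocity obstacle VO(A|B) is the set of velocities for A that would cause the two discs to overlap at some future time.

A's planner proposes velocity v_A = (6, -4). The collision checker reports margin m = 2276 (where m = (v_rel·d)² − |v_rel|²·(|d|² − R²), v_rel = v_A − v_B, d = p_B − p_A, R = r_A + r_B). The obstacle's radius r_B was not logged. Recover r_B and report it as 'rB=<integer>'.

m = 2276
d = (0, -8);  v_rel = (1, -8),  |v_rel|² = 65
v_rel×d = (1)·(-8) − (-8)·(0) = -8
since m = R²·65 − (-8)²:  R² = (64 + 2276) / 65 = 36
R = √36 = 6  ⇒  r_B = 6 − 3 = 3

rB=3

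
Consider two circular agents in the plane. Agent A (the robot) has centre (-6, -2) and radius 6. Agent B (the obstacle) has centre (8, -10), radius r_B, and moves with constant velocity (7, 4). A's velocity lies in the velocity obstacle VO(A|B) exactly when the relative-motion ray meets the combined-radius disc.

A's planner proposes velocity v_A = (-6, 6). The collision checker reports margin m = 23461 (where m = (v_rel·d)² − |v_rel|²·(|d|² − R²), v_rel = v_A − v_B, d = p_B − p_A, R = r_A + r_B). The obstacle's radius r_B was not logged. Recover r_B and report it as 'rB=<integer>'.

m = 23461
d = (14, -8);  v_rel = (-13, 2),  |v_rel|² = 173
v_rel×d = (-13)·(-8) − (2)·(14) = 76
since m = R²·173 − 76²:  R² = (5776 + 23461) / 173 = 169
R = √169 = 13  ⇒  r_B = 13 − 6 = 7

rB=7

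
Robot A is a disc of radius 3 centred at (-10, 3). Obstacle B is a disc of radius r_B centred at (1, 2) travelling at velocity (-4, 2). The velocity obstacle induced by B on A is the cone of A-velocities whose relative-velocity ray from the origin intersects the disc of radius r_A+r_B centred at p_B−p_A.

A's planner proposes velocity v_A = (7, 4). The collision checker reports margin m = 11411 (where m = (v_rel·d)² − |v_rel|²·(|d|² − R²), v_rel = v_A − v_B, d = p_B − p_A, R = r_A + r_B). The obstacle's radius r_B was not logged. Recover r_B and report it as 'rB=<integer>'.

m = 11411
d = (11, -1);  v_rel = (11, 2),  |v_rel|² = 125
v_rel×d = (11)·(-1) − (2)·(11) = -33
since m = R²·125 − (-33)²:  R² = (1089 + 11411) / 125 = 100
R = √100 = 10  ⇒  r_B = 10 − 3 = 7

rB=7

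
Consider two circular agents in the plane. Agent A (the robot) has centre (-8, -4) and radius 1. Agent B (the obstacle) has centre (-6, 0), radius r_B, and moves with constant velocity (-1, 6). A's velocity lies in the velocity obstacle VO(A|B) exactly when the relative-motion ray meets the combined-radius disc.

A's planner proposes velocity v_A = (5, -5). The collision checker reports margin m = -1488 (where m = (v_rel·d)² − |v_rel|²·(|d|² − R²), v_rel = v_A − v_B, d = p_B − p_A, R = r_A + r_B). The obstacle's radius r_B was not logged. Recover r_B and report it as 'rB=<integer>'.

m = -1488
d = (2, 4);  v_rel = (6, -11),  |v_rel|² = 157
v_rel×d = (6)·(4) − (-11)·(2) = 46
since m = R²·157 − 46²:  R² = (2116 + -1488) / 157 = 4
R = √4 = 2  ⇒  r_B = 2 − 1 = 1

rB=1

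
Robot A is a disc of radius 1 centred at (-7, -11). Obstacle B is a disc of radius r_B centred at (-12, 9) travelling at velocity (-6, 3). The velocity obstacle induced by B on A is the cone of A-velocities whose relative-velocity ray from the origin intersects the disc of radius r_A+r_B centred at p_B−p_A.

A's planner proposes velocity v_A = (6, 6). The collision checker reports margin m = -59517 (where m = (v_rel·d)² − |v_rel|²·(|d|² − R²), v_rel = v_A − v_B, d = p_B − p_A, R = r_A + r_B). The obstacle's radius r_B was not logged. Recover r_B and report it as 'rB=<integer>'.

m = -59517
d = (-5, 20);  v_rel = (12, 3),  |v_rel|² = 153
v_rel×d = (12)·(20) − (3)·(-5) = 255
since m = R²·153 − 255²:  R² = (65025 + -59517) / 153 = 36
R = √36 = 6  ⇒  r_B = 6 − 1 = 5

rB=5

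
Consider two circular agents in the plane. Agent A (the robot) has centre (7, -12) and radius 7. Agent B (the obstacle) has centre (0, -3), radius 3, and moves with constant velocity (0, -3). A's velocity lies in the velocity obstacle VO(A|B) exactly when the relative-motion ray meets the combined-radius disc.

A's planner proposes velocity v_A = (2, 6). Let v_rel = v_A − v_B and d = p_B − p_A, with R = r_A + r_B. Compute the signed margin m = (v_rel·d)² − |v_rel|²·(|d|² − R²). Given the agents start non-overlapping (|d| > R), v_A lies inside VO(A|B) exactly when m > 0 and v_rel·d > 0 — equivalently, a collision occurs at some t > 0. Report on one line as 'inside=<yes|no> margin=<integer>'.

d = (-7, 9),  |d|² = 130;  R = 7+3 = 10,  c = 130−10² = 30
v_rel = (2, 9),  |v_rel|² = 85;  v_rel·d = (2)·(-7) + (9)·(9) = 67
85·t² − 134·t + 30 = 0  ⇒  m = 67² − 85·30 = 1939
m = 1939 > 0,  v_rel·d = 67 > 0  ⇒  inside

inside=yes margin=1939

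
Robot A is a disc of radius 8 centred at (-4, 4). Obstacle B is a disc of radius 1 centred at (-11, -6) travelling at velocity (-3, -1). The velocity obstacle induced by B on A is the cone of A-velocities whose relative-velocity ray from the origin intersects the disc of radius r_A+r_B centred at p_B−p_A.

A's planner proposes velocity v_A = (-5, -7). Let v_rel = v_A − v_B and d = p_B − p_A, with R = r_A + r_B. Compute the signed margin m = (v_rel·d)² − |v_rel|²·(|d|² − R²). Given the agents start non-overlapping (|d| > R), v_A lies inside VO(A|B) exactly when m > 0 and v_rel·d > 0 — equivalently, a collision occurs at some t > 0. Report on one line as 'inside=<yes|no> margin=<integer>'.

d = (-7, -10),  |d|² = 149;  R = 8+1 = 9,  c = 149−9² = 68
v_rel = (-2, -6),  |v_rel|² = 40;  v_rel·d = (-2)·(-7) + (-6)·(-10) = 74
40·t² − 148·t + 68 = 0  ⇒  m = 74² − 40·68 = 2756
m = 2756 > 0,  v_rel·d = 74 > 0  ⇒  inside

inside=yes margin=2756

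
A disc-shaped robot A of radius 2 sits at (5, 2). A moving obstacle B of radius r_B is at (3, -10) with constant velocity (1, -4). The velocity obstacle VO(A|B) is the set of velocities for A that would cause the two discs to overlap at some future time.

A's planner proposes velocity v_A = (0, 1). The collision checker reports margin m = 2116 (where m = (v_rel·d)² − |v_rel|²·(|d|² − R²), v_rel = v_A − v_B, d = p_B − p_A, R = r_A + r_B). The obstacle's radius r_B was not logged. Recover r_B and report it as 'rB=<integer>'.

m = 2116
d = (-2, -12);  v_rel = (-1, 5),  |v_rel|² = 26
v_rel×d = (-1)·(-12) − (5)·(-2) = 22
since m = R²·26 − 22²:  R² = (484 + 2116) / 26 = 100
R = √100 = 10  ⇒  r_B = 10 − 2 = 8

rB=8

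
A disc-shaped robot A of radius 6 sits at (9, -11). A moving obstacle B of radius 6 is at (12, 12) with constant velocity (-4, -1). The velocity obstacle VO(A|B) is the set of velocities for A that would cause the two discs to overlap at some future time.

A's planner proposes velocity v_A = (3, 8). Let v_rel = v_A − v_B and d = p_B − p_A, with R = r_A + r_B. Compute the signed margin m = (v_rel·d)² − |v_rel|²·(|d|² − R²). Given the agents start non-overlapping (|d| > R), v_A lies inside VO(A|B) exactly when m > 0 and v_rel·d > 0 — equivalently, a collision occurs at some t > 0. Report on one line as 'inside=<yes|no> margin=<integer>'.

d = (3, 23),  |d|² = 538;  R = 6+6 = 12,  c = 538−12² = 394
v_rel = (7, 9),  |v_rel|² = 130;  v_rel·d = (7)·(3) + (9)·(23) = 228
130·t² − 456·t + 394 = 0  ⇒  m = 228² − 130·394 = 764
m = 764 > 0,  v_rel·d = 228 > 0  ⇒  inside

inside=yes margin=764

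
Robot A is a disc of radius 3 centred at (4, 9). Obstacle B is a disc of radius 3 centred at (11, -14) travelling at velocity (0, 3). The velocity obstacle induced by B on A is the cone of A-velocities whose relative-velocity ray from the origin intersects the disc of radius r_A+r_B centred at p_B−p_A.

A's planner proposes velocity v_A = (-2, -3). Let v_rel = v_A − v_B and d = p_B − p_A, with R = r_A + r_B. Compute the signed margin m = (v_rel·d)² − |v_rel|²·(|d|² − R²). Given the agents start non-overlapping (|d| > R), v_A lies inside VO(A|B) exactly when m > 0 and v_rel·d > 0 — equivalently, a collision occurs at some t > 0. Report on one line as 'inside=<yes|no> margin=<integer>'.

d = (7, -23),  |d|² = 578;  R = 3+3 = 6,  c = 578−6² = 542
v_rel = (-2, -6),  |v_rel|² = 40;  v_rel·d = (-2)·(7) + (-6)·(-23) = 124
40·t² − 248·t + 542 = 0  ⇒  m = 124² − 40·542 = -6304
m = -6304 < 0,  v_rel·d = 124 > 0  ⇒  outside

inside=no margin=-6304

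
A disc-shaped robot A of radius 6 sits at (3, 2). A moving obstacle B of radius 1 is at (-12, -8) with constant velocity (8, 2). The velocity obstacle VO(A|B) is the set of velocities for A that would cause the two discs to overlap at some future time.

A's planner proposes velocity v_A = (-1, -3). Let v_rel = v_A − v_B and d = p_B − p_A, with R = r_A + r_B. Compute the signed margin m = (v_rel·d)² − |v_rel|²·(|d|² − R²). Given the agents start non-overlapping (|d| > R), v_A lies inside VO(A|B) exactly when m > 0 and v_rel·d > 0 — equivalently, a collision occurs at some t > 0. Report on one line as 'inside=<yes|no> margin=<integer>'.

d = (-15, -10),  |d|² = 325;  R = 6+1 = 7,  c = 325−7² = 276
v_rel = (-9, -5),  |v_rel|² = 106;  v_rel·d = (-9)·(-15) + (-5)·(-10) = 185
106·t² − 370·t + 276 = 0  ⇒  m = 185² − 106·276 = 4969
m = 4969 > 0,  v_rel·d = 185 > 0  ⇒  inside

inside=yes margin=4969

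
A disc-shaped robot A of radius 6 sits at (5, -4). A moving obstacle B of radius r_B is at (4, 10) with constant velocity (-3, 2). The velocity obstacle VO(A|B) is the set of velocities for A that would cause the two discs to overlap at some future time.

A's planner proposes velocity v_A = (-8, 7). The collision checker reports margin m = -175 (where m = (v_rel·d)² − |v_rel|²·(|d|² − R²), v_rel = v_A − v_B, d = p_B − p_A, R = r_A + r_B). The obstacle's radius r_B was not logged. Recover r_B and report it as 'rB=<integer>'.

m = -175
d = (-1, 14);  v_rel = (-5, 5),  |v_rel|² = 50
v_rel×d = (-5)·(14) − (5)·(-1) = -65
since m = R²·50 − (-65)²:  R² = (4225 + -175) / 50 = 81
R = √81 = 9  ⇒  r_B = 9 − 6 = 3

rB=3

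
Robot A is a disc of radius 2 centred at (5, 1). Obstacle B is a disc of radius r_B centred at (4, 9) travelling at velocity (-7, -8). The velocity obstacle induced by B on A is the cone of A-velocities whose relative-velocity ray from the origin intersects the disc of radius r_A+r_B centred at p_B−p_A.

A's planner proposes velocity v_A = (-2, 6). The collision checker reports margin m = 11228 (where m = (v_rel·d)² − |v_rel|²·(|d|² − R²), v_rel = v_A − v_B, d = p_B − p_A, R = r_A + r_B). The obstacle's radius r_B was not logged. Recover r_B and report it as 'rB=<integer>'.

m = 11228
d = (-1, 8);  v_rel = (5, 14),  |v_rel|² = 221
v_rel×d = (5)·(8) − (14)·(-1) = 54
since m = R²·221 − 54²:  R² = (2916 + 11228) / 221 = 64
R = √64 = 8  ⇒  r_B = 8 − 2 = 6

rB=6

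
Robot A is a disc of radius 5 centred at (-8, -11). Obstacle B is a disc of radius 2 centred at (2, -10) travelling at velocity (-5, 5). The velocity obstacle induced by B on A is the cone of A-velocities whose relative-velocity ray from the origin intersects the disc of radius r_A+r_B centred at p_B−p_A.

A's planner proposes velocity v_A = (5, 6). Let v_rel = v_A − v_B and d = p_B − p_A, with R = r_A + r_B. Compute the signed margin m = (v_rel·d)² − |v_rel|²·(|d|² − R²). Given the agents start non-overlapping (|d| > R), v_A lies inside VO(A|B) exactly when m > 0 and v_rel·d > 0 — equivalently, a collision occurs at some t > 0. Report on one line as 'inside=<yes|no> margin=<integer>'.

d = (10, 1),  |d|² = 101;  R = 5+2 = 7,  c = 101−7² = 52
v_rel = (10, 1),  |v_rel|² = 101;  v_rel·d = (10)·(10) + (1)·(1) = 101
101·t² − 202·t + 52 = 0  ⇒  m = 101² − 101·52 = 4949
m = 4949 > 0,  v_rel·d = 101 > 0  ⇒  inside

inside=yes margin=4949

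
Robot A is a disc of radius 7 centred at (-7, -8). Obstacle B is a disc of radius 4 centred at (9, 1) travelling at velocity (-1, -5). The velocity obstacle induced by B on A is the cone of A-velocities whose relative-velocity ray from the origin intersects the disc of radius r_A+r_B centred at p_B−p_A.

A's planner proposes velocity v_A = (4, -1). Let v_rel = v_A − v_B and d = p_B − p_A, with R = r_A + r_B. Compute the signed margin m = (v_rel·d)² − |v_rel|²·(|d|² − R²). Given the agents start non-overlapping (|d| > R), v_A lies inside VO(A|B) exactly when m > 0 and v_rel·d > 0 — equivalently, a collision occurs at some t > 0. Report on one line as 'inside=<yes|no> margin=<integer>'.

d = (16, 9),  |d|² = 337;  R = 7+4 = 11,  c = 337−11² = 216
v_rel = (5, 4),  |v_rel|² = 41;  v_rel·d = (5)·(16) + (4)·(9) = 116
41·t² − 232·t + 216 = 0  ⇒  m = 116² − 41·216 = 4600
m = 4600 > 0,  v_rel·d = 116 > 0  ⇒  inside

inside=yes margin=4600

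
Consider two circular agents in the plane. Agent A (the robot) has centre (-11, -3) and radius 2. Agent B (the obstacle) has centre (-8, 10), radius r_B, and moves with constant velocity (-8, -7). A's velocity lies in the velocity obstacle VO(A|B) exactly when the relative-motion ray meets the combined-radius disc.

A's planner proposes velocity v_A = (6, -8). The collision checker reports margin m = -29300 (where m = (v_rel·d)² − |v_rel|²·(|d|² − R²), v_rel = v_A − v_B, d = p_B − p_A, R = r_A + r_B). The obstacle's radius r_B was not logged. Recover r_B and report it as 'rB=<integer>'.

m = -29300
d = (3, 13);  v_rel = (14, -1),  |v_rel|² = 197
v_rel×d = (14)·(13) − (-1)·(3) = 185
since m = R²·197 − 185²:  R² = (34225 + -29300) / 197 = 25
R = √25 = 5  ⇒  r_B = 5 − 2 = 3

rB=3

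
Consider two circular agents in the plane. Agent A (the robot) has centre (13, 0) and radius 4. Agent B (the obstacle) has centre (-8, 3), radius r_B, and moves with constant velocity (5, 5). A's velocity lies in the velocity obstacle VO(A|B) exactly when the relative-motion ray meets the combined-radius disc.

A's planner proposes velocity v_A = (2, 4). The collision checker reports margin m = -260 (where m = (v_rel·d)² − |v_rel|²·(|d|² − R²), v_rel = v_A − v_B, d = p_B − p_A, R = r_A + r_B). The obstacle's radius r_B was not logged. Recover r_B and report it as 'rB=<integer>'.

m = -260
d = (-21, 3);  v_rel = (-3, -1),  |v_rel|² = 10
v_rel×d = (-3)·(3) − (-1)·(-21) = -30
since m = R²·10 − (-30)²:  R² = (900 + -260) / 10 = 64
R = √64 = 8  ⇒  r_B = 8 − 4 = 4

rB=4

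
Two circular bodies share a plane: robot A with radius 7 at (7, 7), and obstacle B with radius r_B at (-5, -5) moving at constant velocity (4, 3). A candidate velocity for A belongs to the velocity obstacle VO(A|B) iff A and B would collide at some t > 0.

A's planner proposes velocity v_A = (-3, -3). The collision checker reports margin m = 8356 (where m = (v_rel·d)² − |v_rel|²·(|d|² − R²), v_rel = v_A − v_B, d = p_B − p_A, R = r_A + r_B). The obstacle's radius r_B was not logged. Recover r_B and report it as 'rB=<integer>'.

m = 8356
d = (-12, -12);  v_rel = (-7, -6),  |v_rel|² = 85
v_rel×d = (-7)·(-12) − (-6)·(-12) = 12
since m = R²·85 − 12²:  R² = (144 + 8356) / 85 = 100
R = √100 = 10  ⇒  r_B = 10 − 7 = 3

rB=3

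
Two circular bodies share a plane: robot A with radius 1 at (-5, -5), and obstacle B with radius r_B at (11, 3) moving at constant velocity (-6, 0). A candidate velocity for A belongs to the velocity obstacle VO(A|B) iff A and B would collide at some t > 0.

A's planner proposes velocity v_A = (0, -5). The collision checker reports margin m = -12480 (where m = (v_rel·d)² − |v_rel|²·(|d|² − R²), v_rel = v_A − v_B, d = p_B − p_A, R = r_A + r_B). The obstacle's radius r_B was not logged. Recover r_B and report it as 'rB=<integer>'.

m = -12480
d = (16, 8);  v_rel = (6, -5),  |v_rel|² = 61
v_rel×d = (6)·(8) − (-5)·(16) = 128
since m = R²·61 − 128²:  R² = (16384 + -12480) / 61 = 64
R = √64 = 8  ⇒  r_B = 8 − 1 = 7

rB=7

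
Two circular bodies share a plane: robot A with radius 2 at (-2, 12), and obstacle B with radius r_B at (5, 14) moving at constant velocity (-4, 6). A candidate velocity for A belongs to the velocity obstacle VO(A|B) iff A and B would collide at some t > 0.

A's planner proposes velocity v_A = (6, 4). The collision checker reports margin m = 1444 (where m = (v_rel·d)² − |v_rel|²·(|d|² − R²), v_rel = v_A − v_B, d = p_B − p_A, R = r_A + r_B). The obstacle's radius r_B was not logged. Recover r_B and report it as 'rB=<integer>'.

m = 1444
d = (7, 2);  v_rel = (10, -2),  |v_rel|² = 104
v_rel×d = (10)·(2) − (-2)·(7) = 34
since m = R²·104 − 34²:  R² = (1156 + 1444) / 104 = 25
R = √25 = 5  ⇒  r_B = 5 − 2 = 3

rB=3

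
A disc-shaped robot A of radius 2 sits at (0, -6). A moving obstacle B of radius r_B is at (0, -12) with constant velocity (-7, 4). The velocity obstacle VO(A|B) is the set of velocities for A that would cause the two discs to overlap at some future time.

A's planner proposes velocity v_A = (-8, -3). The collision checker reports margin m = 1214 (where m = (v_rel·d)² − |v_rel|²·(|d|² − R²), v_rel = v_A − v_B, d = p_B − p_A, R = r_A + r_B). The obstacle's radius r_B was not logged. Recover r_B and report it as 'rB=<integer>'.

m = 1214
d = (0, -6);  v_rel = (-1, -7),  |v_rel|² = 50
v_rel×d = (-1)·(-6) − (-7)·(0) = 6
since m = R²·50 − 6²:  R² = (36 + 1214) / 50 = 25
R = √25 = 5  ⇒  r_B = 5 − 2 = 3

rB=3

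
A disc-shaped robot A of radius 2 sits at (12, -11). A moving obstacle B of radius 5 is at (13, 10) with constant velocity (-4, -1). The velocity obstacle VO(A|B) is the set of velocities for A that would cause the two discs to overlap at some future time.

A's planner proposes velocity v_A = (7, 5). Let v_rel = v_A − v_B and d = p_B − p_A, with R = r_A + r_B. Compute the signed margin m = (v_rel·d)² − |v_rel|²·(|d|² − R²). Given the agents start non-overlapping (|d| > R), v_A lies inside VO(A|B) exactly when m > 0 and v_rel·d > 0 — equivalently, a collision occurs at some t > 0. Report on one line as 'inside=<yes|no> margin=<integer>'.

d = (1, 21),  |d|² = 442;  R = 2+5 = 7,  c = 442−7² = 393
v_rel = (11, 6),  |v_rel|² = 157;  v_rel·d = (11)·(1) + (6)·(21) = 137
157·t² − 274·t + 393 = 0  ⇒  m = 137² − 157·393 = -42932
m = -42932 < 0,  v_rel·d = 137 > 0  ⇒  outside

inside=no margin=-42932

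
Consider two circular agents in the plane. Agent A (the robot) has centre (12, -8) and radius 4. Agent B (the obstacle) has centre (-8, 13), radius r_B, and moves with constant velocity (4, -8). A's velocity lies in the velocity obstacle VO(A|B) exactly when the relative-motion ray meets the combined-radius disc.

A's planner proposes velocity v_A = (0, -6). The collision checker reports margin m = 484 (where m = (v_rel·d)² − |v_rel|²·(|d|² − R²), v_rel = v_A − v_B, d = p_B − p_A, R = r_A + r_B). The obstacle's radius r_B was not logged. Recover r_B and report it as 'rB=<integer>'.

m = 484
d = (-20, 21);  v_rel = (-4, 2),  |v_rel|² = 20
v_rel×d = (-4)·(21) − (2)·(-20) = -44
since m = R²·20 − (-44)²:  R² = (1936 + 484) / 20 = 121
R = √121 = 11  ⇒  r_B = 11 − 4 = 7

rB=7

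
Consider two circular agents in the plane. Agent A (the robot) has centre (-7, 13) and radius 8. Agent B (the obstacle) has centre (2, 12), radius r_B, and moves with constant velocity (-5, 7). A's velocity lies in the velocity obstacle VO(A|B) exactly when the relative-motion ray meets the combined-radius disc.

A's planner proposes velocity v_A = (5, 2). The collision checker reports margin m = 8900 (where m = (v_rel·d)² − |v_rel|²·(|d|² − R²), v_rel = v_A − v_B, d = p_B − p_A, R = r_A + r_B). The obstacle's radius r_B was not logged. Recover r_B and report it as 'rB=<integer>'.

m = 8900
d = (9, -1);  v_rel = (10, -5),  |v_rel|² = 125
v_rel×d = (10)·(-1) − (-5)·(9) = 35
since m = R²·125 − 35²:  R² = (1225 + 8900) / 125 = 81
R = √81 = 9  ⇒  r_B = 9 − 8 = 1

rB=1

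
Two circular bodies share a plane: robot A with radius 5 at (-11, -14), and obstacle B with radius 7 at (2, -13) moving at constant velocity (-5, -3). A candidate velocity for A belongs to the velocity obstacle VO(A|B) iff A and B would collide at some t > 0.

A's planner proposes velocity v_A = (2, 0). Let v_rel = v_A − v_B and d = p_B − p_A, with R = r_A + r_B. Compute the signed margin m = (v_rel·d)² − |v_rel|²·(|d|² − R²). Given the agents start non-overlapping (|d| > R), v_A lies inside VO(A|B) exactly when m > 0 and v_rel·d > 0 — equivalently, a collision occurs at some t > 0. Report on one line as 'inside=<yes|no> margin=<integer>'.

d = (13, 1),  |d|² = 170;  R = 5+7 = 12,  c = 170−12² = 26
v_rel = (7, 3),  |v_rel|² = 58;  v_rel·d = (7)·(13) + (3)·(1) = 94
58·t² − 188·t + 26 = 0  ⇒  m = 94² − 58·26 = 7328
m = 7328 > 0,  v_rel·d = 94 > 0  ⇒  inside

inside=yes margin=7328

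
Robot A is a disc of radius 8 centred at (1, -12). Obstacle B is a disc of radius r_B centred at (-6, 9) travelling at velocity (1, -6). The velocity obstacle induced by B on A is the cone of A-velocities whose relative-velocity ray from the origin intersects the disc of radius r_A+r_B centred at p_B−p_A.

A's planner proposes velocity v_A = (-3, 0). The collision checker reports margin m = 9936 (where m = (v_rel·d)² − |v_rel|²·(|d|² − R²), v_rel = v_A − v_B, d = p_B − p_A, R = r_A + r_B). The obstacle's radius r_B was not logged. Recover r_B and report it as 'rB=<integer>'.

m = 9936
d = (-7, 21);  v_rel = (-4, 6),  |v_rel|² = 52
v_rel×d = (-4)·(21) − (6)·(-7) = -42
since m = R²·52 − (-42)²:  R² = (1764 + 9936) / 52 = 225
R = √225 = 15  ⇒  r_B = 15 − 8 = 7

rB=7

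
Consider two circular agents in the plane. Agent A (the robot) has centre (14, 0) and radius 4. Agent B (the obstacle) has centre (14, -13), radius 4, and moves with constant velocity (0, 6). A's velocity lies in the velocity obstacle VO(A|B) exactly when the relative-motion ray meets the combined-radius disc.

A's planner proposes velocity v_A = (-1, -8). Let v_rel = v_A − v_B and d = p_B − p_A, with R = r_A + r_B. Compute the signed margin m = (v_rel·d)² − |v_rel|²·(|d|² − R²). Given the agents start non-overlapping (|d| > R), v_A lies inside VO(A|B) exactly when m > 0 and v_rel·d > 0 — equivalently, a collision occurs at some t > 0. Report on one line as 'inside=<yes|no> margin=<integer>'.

d = (0, -13),  |d|² = 169;  R = 4+4 = 8,  c = 169−8² = 105
v_rel = (-1, -14),  |v_rel|² = 197;  v_rel·d = (-1)·(0) + (-14)·(-13) = 182
197·t² − 364·t + 105 = 0  ⇒  m = 182² − 197·105 = 12439
m = 12439 > 0,  v_rel·d = 182 > 0  ⇒  inside

inside=yes margin=12439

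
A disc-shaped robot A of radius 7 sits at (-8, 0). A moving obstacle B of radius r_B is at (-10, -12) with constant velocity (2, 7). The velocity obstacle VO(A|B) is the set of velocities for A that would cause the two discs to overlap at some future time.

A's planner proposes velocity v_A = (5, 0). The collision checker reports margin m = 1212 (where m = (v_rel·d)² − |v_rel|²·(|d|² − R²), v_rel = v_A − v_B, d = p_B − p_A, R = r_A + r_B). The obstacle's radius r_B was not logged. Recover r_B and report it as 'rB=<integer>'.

m = 1212
d = (-2, -12);  v_rel = (3, -7),  |v_rel|² = 58
v_rel×d = (3)·(-12) − (-7)·(-2) = -50
since m = R²·58 − (-50)²:  R² = (2500 + 1212) / 58 = 64
R = √64 = 8  ⇒  r_B = 8 − 7 = 1

rB=1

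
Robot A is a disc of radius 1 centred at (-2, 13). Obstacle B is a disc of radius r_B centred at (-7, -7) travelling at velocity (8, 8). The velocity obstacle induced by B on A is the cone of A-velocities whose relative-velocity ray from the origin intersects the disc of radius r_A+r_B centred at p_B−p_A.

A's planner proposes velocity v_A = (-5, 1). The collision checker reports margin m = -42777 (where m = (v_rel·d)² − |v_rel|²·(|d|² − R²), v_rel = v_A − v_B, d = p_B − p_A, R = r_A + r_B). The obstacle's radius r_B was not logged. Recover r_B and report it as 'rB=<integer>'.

m = -42777
d = (-5, -20);  v_rel = (-13, -7),  |v_rel|² = 218
v_rel×d = (-13)·(-20) − (-7)·(-5) = 225
since m = R²·218 − 225²:  R² = (50625 + -42777) / 218 = 36
R = √36 = 6  ⇒  r_B = 6 − 1 = 5

rB=5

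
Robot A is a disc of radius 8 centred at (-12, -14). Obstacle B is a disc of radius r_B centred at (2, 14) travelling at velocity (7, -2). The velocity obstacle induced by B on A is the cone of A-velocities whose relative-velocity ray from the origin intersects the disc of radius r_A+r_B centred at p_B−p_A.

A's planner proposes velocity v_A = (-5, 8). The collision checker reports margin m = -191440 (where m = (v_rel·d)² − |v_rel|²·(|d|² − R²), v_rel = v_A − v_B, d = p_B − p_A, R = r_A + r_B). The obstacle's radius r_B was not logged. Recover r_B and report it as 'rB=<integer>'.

m = -191440
d = (14, 28);  v_rel = (-12, 10),  |v_rel|² = 244
v_rel×d = (-12)·(28) − (10)·(14) = -476
since m = R²·244 − (-476)²:  R² = (226576 + -191440) / 244 = 144
R = √144 = 12  ⇒  r_B = 12 − 8 = 4

rB=4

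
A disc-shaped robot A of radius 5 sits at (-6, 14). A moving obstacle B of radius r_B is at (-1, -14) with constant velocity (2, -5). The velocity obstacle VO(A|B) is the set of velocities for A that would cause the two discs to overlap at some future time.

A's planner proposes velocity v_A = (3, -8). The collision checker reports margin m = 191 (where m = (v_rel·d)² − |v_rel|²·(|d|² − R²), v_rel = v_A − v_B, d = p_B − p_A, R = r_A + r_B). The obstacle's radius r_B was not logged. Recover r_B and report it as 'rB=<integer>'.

m = 191
d = (5, -28);  v_rel = (1, -3),  |v_rel|² = 10
v_rel×d = (1)·(-28) − (-3)·(5) = -13
since m = R²·10 − (-13)²:  R² = (169 + 191) / 10 = 36
R = √36 = 6  ⇒  r_B = 6 − 5 = 1

rB=1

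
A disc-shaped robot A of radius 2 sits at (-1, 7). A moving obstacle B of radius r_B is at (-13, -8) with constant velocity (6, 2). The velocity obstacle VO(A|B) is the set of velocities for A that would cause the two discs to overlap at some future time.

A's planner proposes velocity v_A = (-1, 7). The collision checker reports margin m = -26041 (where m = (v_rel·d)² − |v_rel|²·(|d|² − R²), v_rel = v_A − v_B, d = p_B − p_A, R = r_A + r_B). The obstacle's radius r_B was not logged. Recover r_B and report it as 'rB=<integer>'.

m = -26041
d = (-12, -15);  v_rel = (-7, 5),  |v_rel|² = 74
v_rel×d = (-7)·(-15) − (5)·(-12) = 165
since m = R²·74 − 165²:  R² = (27225 + -26041) / 74 = 16
R = √16 = 4  ⇒  r_B = 4 − 2 = 2

rB=2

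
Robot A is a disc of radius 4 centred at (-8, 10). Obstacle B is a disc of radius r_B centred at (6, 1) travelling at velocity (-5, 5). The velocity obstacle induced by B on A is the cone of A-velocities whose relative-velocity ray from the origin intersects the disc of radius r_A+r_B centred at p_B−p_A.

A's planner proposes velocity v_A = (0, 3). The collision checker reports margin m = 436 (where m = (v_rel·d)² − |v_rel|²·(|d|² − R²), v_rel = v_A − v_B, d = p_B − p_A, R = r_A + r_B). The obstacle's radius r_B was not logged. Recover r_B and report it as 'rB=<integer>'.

m = 436
d = (14, -9);  v_rel = (5, -2),  |v_rel|² = 29
v_rel×d = (5)·(-9) − (-2)·(14) = -17
since m = R²·29 − (-17)²:  R² = (289 + 436) / 29 = 25
R = √25 = 5  ⇒  r_B = 5 − 4 = 1

rB=1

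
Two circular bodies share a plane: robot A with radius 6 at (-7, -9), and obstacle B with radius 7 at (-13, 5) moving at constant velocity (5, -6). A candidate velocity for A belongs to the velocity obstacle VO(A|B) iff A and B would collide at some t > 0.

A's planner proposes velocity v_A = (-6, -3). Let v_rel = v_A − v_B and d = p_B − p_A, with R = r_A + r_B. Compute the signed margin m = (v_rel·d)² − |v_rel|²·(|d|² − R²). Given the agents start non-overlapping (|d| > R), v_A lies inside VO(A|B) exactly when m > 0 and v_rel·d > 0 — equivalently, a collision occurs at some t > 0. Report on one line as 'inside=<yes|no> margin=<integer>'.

d = (-6, 14),  |d|² = 232;  R = 6+7 = 13,  c = 232−13² = 63
v_rel = (-11, 3),  |v_rel|² = 130;  v_rel·d = (-11)·(-6) + (3)·(14) = 108
130·t² − 216·t + 63 = 0  ⇒  m = 108² − 130·63 = 3474
m = 3474 > 0,  v_rel·d = 108 > 0  ⇒  inside

inside=yes margin=3474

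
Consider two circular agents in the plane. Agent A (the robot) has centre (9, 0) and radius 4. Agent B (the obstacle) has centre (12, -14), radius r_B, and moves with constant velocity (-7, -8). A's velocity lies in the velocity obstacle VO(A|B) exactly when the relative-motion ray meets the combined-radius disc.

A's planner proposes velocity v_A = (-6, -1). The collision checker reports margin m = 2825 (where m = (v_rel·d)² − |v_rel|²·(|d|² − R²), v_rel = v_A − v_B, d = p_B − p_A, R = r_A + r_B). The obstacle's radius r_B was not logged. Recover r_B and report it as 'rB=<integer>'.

m = 2825
d = (3, -14);  v_rel = (1, 7),  |v_rel|² = 50
v_rel×d = (1)·(-14) − (7)·(3) = -35
since m = R²·50 − (-35)²:  R² = (1225 + 2825) / 50 = 81
R = √81 = 9  ⇒  r_B = 9 − 4 = 5

rB=5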